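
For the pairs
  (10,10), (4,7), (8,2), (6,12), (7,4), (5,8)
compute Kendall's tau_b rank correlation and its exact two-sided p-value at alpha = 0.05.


Step 1: Enumerate the 15 unordered pairs (i,j) with i<j and classify each by sign(x_j-x_i) * sign(y_j-y_i).
  (1,2):dx=-6,dy=-3->C; (1,3):dx=-2,dy=-8->C; (1,4):dx=-4,dy=+2->D; (1,5):dx=-3,dy=-6->C
  (1,6):dx=-5,dy=-2->C; (2,3):dx=+4,dy=-5->D; (2,4):dx=+2,dy=+5->C; (2,5):dx=+3,dy=-3->D
  (2,6):dx=+1,dy=+1->C; (3,4):dx=-2,dy=+10->D; (3,5):dx=-1,dy=+2->D; (3,6):dx=-3,dy=+6->D
  (4,5):dx=+1,dy=-8->D; (4,6):dx=-1,dy=-4->C; (5,6):dx=-2,dy=+4->D
Step 2: C = 7, D = 8, total pairs = 15.
Step 3: tau = (C - D)/(n(n-1)/2) = (7 - 8)/15 = -0.066667.
Step 4: Exact two-sided p-value (enumerate n! = 720 permutations of y under H0): p = 1.000000.
Step 5: alpha = 0.05. fail to reject H0.

tau_b = -0.0667 (C=7, D=8), p = 1.000000, fail to reject H0.


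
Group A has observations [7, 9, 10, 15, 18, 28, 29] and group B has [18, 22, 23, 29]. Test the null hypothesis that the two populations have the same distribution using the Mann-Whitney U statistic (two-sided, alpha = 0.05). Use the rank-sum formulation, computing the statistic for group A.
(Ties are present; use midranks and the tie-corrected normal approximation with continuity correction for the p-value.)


Step 1: Combine and sort all 11 observations; assign midranks.
sorted (value, group): (7,X), (9,X), (10,X), (15,X), (18,X), (18,Y), (22,Y), (23,Y), (28,X), (29,X), (29,Y)
ranks: 7->1, 9->2, 10->3, 15->4, 18->5.5, 18->5.5, 22->7, 23->8, 28->9, 29->10.5, 29->10.5
Step 2: Rank sum for X: R1 = 1 + 2 + 3 + 4 + 5.5 + 9 + 10.5 = 35.
Step 3: U_X = R1 - n1(n1+1)/2 = 35 - 7*8/2 = 35 - 28 = 7.
       U_Y = n1*n2 - U_X = 28 - 7 = 21.
Step 4: Ties are present, so use the tie-corrected normal approximation (with continuity correction) for the p-value.
Step 5: p-value = 0.217200; compare to alpha = 0.05. fail to reject H0.

U_X = 7, p = 0.217200, fail to reject H0 at alpha = 0.05.


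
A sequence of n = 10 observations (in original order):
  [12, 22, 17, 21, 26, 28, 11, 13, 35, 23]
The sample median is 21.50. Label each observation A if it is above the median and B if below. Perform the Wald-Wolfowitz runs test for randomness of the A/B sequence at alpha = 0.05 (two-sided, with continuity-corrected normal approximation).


Step 1: Compute median = 21.50; label A = above, B = below.
Labels in order: BABBAABBAA  (n_A = 5, n_B = 5)
Step 2: Count runs R = 6.
Step 3: Under H0 (random ordering), E[R] = 2*n_A*n_B/(n_A+n_B) + 1 = 2*5*5/10 + 1 = 6.0000.
        Var[R] = 2*n_A*n_B*(2*n_A*n_B - n_A - n_B) / ((n_A+n_B)^2 * (n_A+n_B-1)) = 2000/900 = 2.2222.
        SD[R] = 1.4907.
Step 4: R = E[R], so z = 0 with no continuity correction.
Step 5: Two-sided p-value via normal approximation = 2*(1 - Phi(|z|)) = 1.000000.
Step 6: alpha = 0.05. fail to reject H0.

R = 6, z = 0.0000, p = 1.000000, fail to reject H0.


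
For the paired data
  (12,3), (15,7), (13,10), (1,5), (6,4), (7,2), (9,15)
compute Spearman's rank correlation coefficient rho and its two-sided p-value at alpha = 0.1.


Step 1: Rank x and y separately (midranks; no ties here).
rank(x): 12->5, 15->7, 13->6, 1->1, 6->2, 7->3, 9->4
rank(y): 3->2, 7->5, 10->6, 5->4, 4->3, 2->1, 15->7
Step 2: d_i = R_x(i) - R_y(i); compute d_i^2.
  (5-2)^2=9, (7-5)^2=4, (6-6)^2=0, (1-4)^2=9, (2-3)^2=1, (3-1)^2=4, (4-7)^2=9
sum(d^2) = 36.
Step 3: rho = 1 - 6*36 / (7*(7^2 - 1)) = 1 - 216/336 = 0.357143.
Step 4: Under H0, t = rho * sqrt((n-2)/(1-rho^2)) = 0.8550 ~ t(5).
Step 5: Two-sided p-value from the t-distribution with 5 df = 0.431611.
Step 6: alpha = 0.1. fail to reject H0.

rho = 0.3571, p = 0.431611, fail to reject H0 at alpha = 0.1.


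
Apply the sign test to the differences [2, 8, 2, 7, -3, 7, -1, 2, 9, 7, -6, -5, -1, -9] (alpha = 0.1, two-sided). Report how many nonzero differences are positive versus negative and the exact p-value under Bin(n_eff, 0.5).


Step 1: Discard zero differences. Original n = 14; n_eff = number of nonzero differences = 14.
Nonzero differences (with sign): +2, +8, +2, +7, -3, +7, -1, +2, +9, +7, -6, -5, -1, -9
Step 2: Count signs: positive = 8, negative = 6.
Step 3: Under H0: P(positive) = 0.5, so the number of positives S ~ Bin(14, 0.5).
Step 4: Two-sided exact p-value = sum of Bin(14,0.5) probabilities at or below the observed probability = 0.790527.
Step 5: alpha = 0.1. fail to reject H0.

n_eff = 14, pos = 8, neg = 6, p = 0.790527, fail to reject H0.


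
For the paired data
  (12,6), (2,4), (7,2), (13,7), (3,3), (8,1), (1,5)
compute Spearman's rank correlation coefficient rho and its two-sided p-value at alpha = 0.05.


Step 1: Rank x and y separately (midranks; no ties here).
rank(x): 12->6, 2->2, 7->4, 13->7, 3->3, 8->5, 1->1
rank(y): 6->6, 4->4, 2->2, 7->7, 3->3, 1->1, 5->5
Step 2: d_i = R_x(i) - R_y(i); compute d_i^2.
  (6-6)^2=0, (2-4)^2=4, (4-2)^2=4, (7-7)^2=0, (3-3)^2=0, (5-1)^2=16, (1-5)^2=16
sum(d^2) = 40.
Step 3: rho = 1 - 6*40 / (7*(7^2 - 1)) = 1 - 240/336 = 0.285714.
Step 4: Under H0, t = rho * sqrt((n-2)/(1-rho^2)) = 0.6667 ~ t(5).
Step 5: Two-sided p-value from the t-distribution with 5 df = 0.534509.
Step 6: alpha = 0.05. fail to reject H0.

rho = 0.2857, p = 0.534509, fail to reject H0 at alpha = 0.05.


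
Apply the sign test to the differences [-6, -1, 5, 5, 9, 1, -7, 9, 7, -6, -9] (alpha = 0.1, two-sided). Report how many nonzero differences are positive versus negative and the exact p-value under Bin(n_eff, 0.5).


Step 1: Discard zero differences. Original n = 11; n_eff = number of nonzero differences = 11.
Nonzero differences (with sign): -6, -1, +5, +5, +9, +1, -7, +9, +7, -6, -9
Step 2: Count signs: positive = 6, negative = 5.
Step 3: Under H0: P(positive) = 0.5, so the number of positives S ~ Bin(11, 0.5).
Step 4: Two-sided exact p-value = sum of Bin(11,0.5) probabilities at or below the observed probability = 1.000000.
Step 5: alpha = 0.1. fail to reject H0.

n_eff = 11, pos = 6, neg = 5, p = 1.000000, fail to reject H0.


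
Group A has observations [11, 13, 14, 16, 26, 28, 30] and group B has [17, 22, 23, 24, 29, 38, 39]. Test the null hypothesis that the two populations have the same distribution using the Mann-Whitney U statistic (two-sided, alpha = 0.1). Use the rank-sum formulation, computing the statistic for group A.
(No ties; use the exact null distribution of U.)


Step 1: Combine and sort all 14 observations; assign midranks.
sorted (value, group): (11,X), (13,X), (14,X), (16,X), (17,Y), (22,Y), (23,Y), (24,Y), (26,X), (28,X), (29,Y), (30,X), (38,Y), (39,Y)
ranks: 11->1, 13->2, 14->3, 16->4, 17->5, 22->6, 23->7, 24->8, 26->9, 28->10, 29->11, 30->12, 38->13, 39->14
Step 2: Rank sum for X: R1 = 1 + 2 + 3 + 4 + 9 + 10 + 12 = 41.
Step 3: U_X = R1 - n1(n1+1)/2 = 41 - 7*8/2 = 41 - 28 = 13.
       U_Y = n1*n2 - U_X = 49 - 13 = 36.
Step 4: No ties, so the exact null distribution of U (based on enumerating the C(14,7) = 3432 equally likely rank assignments) gives the two-sided p-value.
Step 5: p-value = 0.164918; compare to alpha = 0.1. fail to reject H0.

U_X = 13, p = 0.164918, fail to reject H0 at alpha = 0.1.


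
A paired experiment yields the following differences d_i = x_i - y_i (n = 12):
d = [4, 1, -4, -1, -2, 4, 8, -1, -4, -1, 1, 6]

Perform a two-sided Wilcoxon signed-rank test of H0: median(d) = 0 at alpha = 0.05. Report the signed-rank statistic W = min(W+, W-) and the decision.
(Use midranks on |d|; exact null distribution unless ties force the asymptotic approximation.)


Step 1: Drop any zero differences (none here) and take |d_i|.
|d| = [4, 1, 4, 1, 2, 4, 8, 1, 4, 1, 1, 6]
Step 2: Midrank |d_i| (ties get averaged ranks).
ranks: |4|->8.5, |1|->3, |4|->8.5, |1|->3, |2|->6, |4|->8.5, |8|->12, |1|->3, |4|->8.5, |1|->3, |1|->3, |6|->11
Step 3: Attach original signs; sum ranks with positive sign and with negative sign.
W+ = 8.5 + 3 + 8.5 + 12 + 3 + 11 = 46
W- = 8.5 + 3 + 6 + 3 + 8.5 + 3 = 32
(Check: W+ + W- = 78 should equal n(n+1)/2 = 78.)
Step 4: Test statistic W = min(W+, W-) = 32.
Step 5: Ties in |d|, so use the tie-corrected normal approximation.
        E[W] = n(n+1)/4 = 12*13/4 = 39.
        Tie groups: |d|=1 (t=5), |d|=4 (t=4); sum(t^3 - t) = 180.
        Var[W] = n(n+1)(2n+1)/24 - sum(t^3-t)/48 = 3900/24 - 180/48 = 158.75.
        z = (W - E[W]) / sqrt(Var[W]) = (32 - 39) / 12.5996 = -0.5556.
        Two-sided p = 2*Phi(z) = 0.578503.
Step 6: alpha = 0.05. fail to reject H0.

W+ = 46, W- = 32, W = min = 32, p = 0.578503, fail to reject H0.


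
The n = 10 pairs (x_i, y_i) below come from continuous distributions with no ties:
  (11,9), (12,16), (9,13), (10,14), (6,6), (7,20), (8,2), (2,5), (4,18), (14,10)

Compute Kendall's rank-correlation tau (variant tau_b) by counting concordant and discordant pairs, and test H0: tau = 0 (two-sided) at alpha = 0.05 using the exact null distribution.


Step 1: Enumerate the 45 unordered pairs (i,j) with i<j and classify each by sign(x_j-x_i) * sign(y_j-y_i).
  (1,2):dx=+1,dy=+7->C; (1,3):dx=-2,dy=+4->D; (1,4):dx=-1,dy=+5->D; (1,5):dx=-5,dy=-3->C
  (1,6):dx=-4,dy=+11->D; (1,7):dx=-3,dy=-7->C; (1,8):dx=-9,dy=-4->C; (1,9):dx=-7,dy=+9->D
  (1,10):dx=+3,dy=+1->C; (2,3):dx=-3,dy=-3->C; (2,4):dx=-2,dy=-2->C; (2,5):dx=-6,dy=-10->C
  (2,6):dx=-5,dy=+4->D; (2,7):dx=-4,dy=-14->C; (2,8):dx=-10,dy=-11->C; (2,9):dx=-8,dy=+2->D
  (2,10):dx=+2,dy=-6->D; (3,4):dx=+1,dy=+1->C; (3,5):dx=-3,dy=-7->C; (3,6):dx=-2,dy=+7->D
  (3,7):dx=-1,dy=-11->C; (3,8):dx=-7,dy=-8->C; (3,9):dx=-5,dy=+5->D; (3,10):dx=+5,dy=-3->D
  (4,5):dx=-4,dy=-8->C; (4,6):dx=-3,dy=+6->D; (4,7):dx=-2,dy=-12->C; (4,8):dx=-8,dy=-9->C
  (4,9):dx=-6,dy=+4->D; (4,10):dx=+4,dy=-4->D; (5,6):dx=+1,dy=+14->C; (5,7):dx=+2,dy=-4->D
  (5,8):dx=-4,dy=-1->C; (5,9):dx=-2,dy=+12->D; (5,10):dx=+8,dy=+4->C; (6,7):dx=+1,dy=-18->D
  (6,8):dx=-5,dy=-15->C; (6,9):dx=-3,dy=-2->C; (6,10):dx=+7,dy=-10->D; (7,8):dx=-6,dy=+3->D
  (7,9):dx=-4,dy=+16->D; (7,10):dx=+6,dy=+8->C; (8,9):dx=+2,dy=+13->C; (8,10):dx=+12,dy=+5->C
  (9,10):dx=+10,dy=-8->D
Step 2: C = 25, D = 20, total pairs = 45.
Step 3: tau = (C - D)/(n(n-1)/2) = (25 - 20)/45 = 0.111111.
Step 4: Exact two-sided p-value (enumerate n! = 3628800 permutations of y under H0): p = 0.727490.
Step 5: alpha = 0.05. fail to reject H0.

tau_b = 0.1111 (C=25, D=20), p = 0.727490, fail to reject H0.


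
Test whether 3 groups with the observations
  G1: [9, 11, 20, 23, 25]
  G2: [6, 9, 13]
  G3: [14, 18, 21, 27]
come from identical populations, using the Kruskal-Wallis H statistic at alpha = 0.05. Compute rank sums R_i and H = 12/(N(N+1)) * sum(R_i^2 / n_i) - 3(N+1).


Step 1: Combine all N = 12 observations and assign midranks.
sorted (value, group, rank): (6,G2,1), (9,G1,2.5), (9,G2,2.5), (11,G1,4), (13,G2,5), (14,G3,6), (18,G3,7), (20,G1,8), (21,G3,9), (23,G1,10), (25,G1,11), (27,G3,12)
Step 2: Sum ranks within each group.
R_1 = 35.5 (n_1 = 5)
R_2 = 8.5 (n_2 = 3)
R_3 = 34 (n_3 = 4)
Step 3: H = 12/(N(N+1)) * sum(R_i^2/n_i) - 3(N+1)
     = 12/(12*13) * (35.5^2/5 + 8.5^2/3 + 34^2/4) - 3*13
     = 0.076923 * 565.133 - 39
     = 4.471795.
Step 4: Ties present; correction factor C = 1 - 6/(12^3 - 12) = 0.996503. Corrected H = 4.471795 / 0.996503 = 4.487485.
Step 5: Under H0, H ~ chi^2(2); p-value = 0.106061.
Step 6: alpha = 0.05. fail to reject H0.

H = 4.4875, df = 2, p = 0.106061, fail to reject H0.


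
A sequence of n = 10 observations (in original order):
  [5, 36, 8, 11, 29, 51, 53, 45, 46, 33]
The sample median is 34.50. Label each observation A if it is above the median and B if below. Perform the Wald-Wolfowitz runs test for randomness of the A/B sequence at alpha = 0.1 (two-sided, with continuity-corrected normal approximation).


Step 1: Compute median = 34.50; label A = above, B = below.
Labels in order: BABBBAAAAB  (n_A = 5, n_B = 5)
Step 2: Count runs R = 5.
Step 3: Under H0 (random ordering), E[R] = 2*n_A*n_B/(n_A+n_B) + 1 = 2*5*5/10 + 1 = 6.0000.
        Var[R] = 2*n_A*n_B*(2*n_A*n_B - n_A - n_B) / ((n_A+n_B)^2 * (n_A+n_B-1)) = 2000/900 = 2.2222.
        SD[R] = 1.4907.
Step 4: Continuity-corrected z = (R + 0.5 - E[R]) / SD[R] = (5 + 0.5 - 6.0000) / 1.4907 = -0.3354.
Step 5: Two-sided p-value via normal approximation = 2*(1 - Phi(|z|)) = 0.737316.
Step 6: alpha = 0.1. fail to reject H0.

R = 5, z = -0.3354, p = 0.737316, fail to reject H0.


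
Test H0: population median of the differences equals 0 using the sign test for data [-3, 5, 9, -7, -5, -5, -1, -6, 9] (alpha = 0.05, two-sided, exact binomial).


Step 1: Discard zero differences. Original n = 9; n_eff = number of nonzero differences = 9.
Nonzero differences (with sign): -3, +5, +9, -7, -5, -5, -1, -6, +9
Step 2: Count signs: positive = 3, negative = 6.
Step 3: Under H0: P(positive) = 0.5, so the number of positives S ~ Bin(9, 0.5).
Step 4: Two-sided exact p-value = sum of Bin(9,0.5) probabilities at or below the observed probability = 0.507812.
Step 5: alpha = 0.05. fail to reject H0.

n_eff = 9, pos = 3, neg = 6, p = 0.507812, fail to reject H0.


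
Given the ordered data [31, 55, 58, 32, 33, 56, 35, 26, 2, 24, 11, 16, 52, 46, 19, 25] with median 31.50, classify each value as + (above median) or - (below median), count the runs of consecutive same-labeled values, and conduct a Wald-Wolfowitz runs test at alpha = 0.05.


Step 1: Compute median = 31.50; label A = above, B = below.
Labels in order: BAAAAAABBBBBAABB  (n_A = 8, n_B = 8)
Step 2: Count runs R = 5.
Step 3: Under H0 (random ordering), E[R] = 2*n_A*n_B/(n_A+n_B) + 1 = 2*8*8/16 + 1 = 9.0000.
        Var[R] = 2*n_A*n_B*(2*n_A*n_B - n_A - n_B) / ((n_A+n_B)^2 * (n_A+n_B-1)) = 14336/3840 = 3.7333.
        SD[R] = 1.9322.
Step 4: Continuity-corrected z = (R + 0.5 - E[R]) / SD[R] = (5 + 0.5 - 9.0000) / 1.9322 = -1.8114.
Step 5: Two-sided p-value via normal approximation = 2*(1 - Phi(|z|)) = 0.070076.
Step 6: alpha = 0.05. fail to reject H0.

R = 5, z = -1.8114, p = 0.070076, fail to reject H0.


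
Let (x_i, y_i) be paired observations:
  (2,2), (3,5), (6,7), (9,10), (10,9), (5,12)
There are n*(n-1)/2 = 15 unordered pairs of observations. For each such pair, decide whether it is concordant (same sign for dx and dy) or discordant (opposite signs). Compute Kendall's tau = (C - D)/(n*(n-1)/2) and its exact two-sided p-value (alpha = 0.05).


Step 1: Enumerate the 15 unordered pairs (i,j) with i<j and classify each by sign(x_j-x_i) * sign(y_j-y_i).
  (1,2):dx=+1,dy=+3->C; (1,3):dx=+4,dy=+5->C; (1,4):dx=+7,dy=+8->C; (1,5):dx=+8,dy=+7->C
  (1,6):dx=+3,dy=+10->C; (2,3):dx=+3,dy=+2->C; (2,4):dx=+6,dy=+5->C; (2,5):dx=+7,dy=+4->C
  (2,6):dx=+2,dy=+7->C; (3,4):dx=+3,dy=+3->C; (3,5):dx=+4,dy=+2->C; (3,6):dx=-1,dy=+5->D
  (4,5):dx=+1,dy=-1->D; (4,6):dx=-4,dy=+2->D; (5,6):dx=-5,dy=+3->D
Step 2: C = 11, D = 4, total pairs = 15.
Step 3: tau = (C - D)/(n(n-1)/2) = (11 - 4)/15 = 0.466667.
Step 4: Exact two-sided p-value (enumerate n! = 720 permutations of y under H0): p = 0.272222.
Step 5: alpha = 0.05. fail to reject H0.

tau_b = 0.4667 (C=11, D=4), p = 0.272222, fail to reject H0.


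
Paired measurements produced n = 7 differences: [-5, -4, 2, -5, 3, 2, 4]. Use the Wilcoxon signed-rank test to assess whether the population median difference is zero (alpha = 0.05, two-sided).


Step 1: Drop any zero differences (none here) and take |d_i|.
|d| = [5, 4, 2, 5, 3, 2, 4]
Step 2: Midrank |d_i| (ties get averaged ranks).
ranks: |5|->6.5, |4|->4.5, |2|->1.5, |5|->6.5, |3|->3, |2|->1.5, |4|->4.5
Step 3: Attach original signs; sum ranks with positive sign and with negative sign.
W+ = 1.5 + 3 + 1.5 + 4.5 = 10.5
W- = 6.5 + 4.5 + 6.5 = 17.5
(Check: W+ + W- = 28 should equal n(n+1)/2 = 28.)
Step 4: Test statistic W = min(W+, W-) = 10.5.
Step 5: Ties in |d|, so use the tie-corrected normal approximation.
        E[W] = n(n+1)/4 = 7*8/4 = 14.
        Tie groups: |d|=2 (t=2), |d|=4 (t=2), |d|=5 (t=2); sum(t^3 - t) = 18.
        Var[W] = n(n+1)(2n+1)/24 - sum(t^3-t)/48 = 840/24 - 18/48 = 34.625.
        z = (W - E[W]) / sqrt(Var[W]) = (10.5 - 14) / 5.8843 = -0.5948.
        Two-sided p = 2*Phi(z) = 0.551975.
Step 6: alpha = 0.05. fail to reject H0.

W+ = 10.5, W- = 17.5, W = min = 10.5, p = 0.551975, fail to reject H0.


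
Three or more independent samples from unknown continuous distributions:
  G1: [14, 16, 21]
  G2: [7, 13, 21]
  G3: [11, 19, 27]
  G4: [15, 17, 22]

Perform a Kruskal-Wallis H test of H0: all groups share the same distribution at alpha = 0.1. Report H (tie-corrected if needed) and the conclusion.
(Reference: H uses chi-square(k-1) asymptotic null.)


Step 1: Combine all N = 12 observations and assign midranks.
sorted (value, group, rank): (7,G2,1), (11,G3,2), (13,G2,3), (14,G1,4), (15,G4,5), (16,G1,6), (17,G4,7), (19,G3,8), (21,G1,9.5), (21,G2,9.5), (22,G4,11), (27,G3,12)
Step 2: Sum ranks within each group.
R_1 = 19.5 (n_1 = 3)
R_2 = 13.5 (n_2 = 3)
R_3 = 22 (n_3 = 3)
R_4 = 23 (n_4 = 3)
Step 3: H = 12/(N(N+1)) * sum(R_i^2/n_i) - 3(N+1)
     = 12/(12*13) * (19.5^2/3 + 13.5^2/3 + 22^2/3 + 23^2/3) - 3*13
     = 0.076923 * 525.167 - 39
     = 1.397436.
Step 4: Ties present; correction factor C = 1 - 6/(12^3 - 12) = 0.996503. Corrected H = 1.397436 / 0.996503 = 1.402339.
Step 5: Under H0, H ~ chi^2(3); p-value = 0.704987.
Step 6: alpha = 0.1. fail to reject H0.

H = 1.4023, df = 3, p = 0.704987, fail to reject H0.


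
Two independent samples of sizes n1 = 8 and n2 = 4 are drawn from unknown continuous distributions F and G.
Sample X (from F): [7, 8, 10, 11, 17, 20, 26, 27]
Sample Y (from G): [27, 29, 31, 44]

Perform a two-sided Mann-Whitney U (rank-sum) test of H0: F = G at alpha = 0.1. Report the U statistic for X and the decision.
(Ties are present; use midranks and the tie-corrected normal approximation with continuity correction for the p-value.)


Step 1: Combine and sort all 12 observations; assign midranks.
sorted (value, group): (7,X), (8,X), (10,X), (11,X), (17,X), (20,X), (26,X), (27,X), (27,Y), (29,Y), (31,Y), (44,Y)
ranks: 7->1, 8->2, 10->3, 11->4, 17->5, 20->6, 26->7, 27->8.5, 27->8.5, 29->10, 31->11, 44->12
Step 2: Rank sum for X: R1 = 1 + 2 + 3 + 4 + 5 + 6 + 7 + 8.5 = 36.5.
Step 3: U_X = R1 - n1(n1+1)/2 = 36.5 - 8*9/2 = 36.5 - 36 = 0.5.
       U_Y = n1*n2 - U_X = 32 - 0.5 = 31.5.
Step 4: Ties are present, so use the tie-corrected normal approximation (with continuity correction) for the p-value.
Step 5: p-value = 0.010708; compare to alpha = 0.1. reject H0.

U_X = 0.5, p = 0.010708, reject H0 at alpha = 0.1.


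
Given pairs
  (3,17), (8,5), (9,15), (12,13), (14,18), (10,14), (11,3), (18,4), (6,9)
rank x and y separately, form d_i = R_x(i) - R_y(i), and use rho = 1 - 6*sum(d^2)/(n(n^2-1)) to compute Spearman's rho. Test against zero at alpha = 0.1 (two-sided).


Step 1: Rank x and y separately (midranks; no ties here).
rank(x): 3->1, 8->3, 9->4, 12->7, 14->8, 10->5, 11->6, 18->9, 6->2
rank(y): 17->8, 5->3, 15->7, 13->5, 18->9, 14->6, 3->1, 4->2, 9->4
Step 2: d_i = R_x(i) - R_y(i); compute d_i^2.
  (1-8)^2=49, (3-3)^2=0, (4-7)^2=9, (7-5)^2=4, (8-9)^2=1, (5-6)^2=1, (6-1)^2=25, (9-2)^2=49, (2-4)^2=4
sum(d^2) = 142.
Step 3: rho = 1 - 6*142 / (9*(9^2 - 1)) = 1 - 852/720 = -0.183333.
Step 4: Under H0, t = rho * sqrt((n-2)/(1-rho^2)) = -0.4934 ~ t(7).
Step 5: Two-sided p-value from the t-distribution with 7 df = 0.636820.
Step 6: alpha = 0.1. fail to reject H0.

rho = -0.1833, p = 0.636820, fail to reject H0 at alpha = 0.1.


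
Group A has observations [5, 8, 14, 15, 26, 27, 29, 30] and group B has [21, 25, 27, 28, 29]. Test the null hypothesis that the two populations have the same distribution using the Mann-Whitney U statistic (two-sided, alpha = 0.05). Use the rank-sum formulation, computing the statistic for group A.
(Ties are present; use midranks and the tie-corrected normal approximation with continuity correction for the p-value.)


Step 1: Combine and sort all 13 observations; assign midranks.
sorted (value, group): (5,X), (8,X), (14,X), (15,X), (21,Y), (25,Y), (26,X), (27,X), (27,Y), (28,Y), (29,X), (29,Y), (30,X)
ranks: 5->1, 8->2, 14->3, 15->4, 21->5, 25->6, 26->7, 27->8.5, 27->8.5, 28->10, 29->11.5, 29->11.5, 30->13
Step 2: Rank sum for X: R1 = 1 + 2 + 3 + 4 + 7 + 8.5 + 11.5 + 13 = 50.
Step 3: U_X = R1 - n1(n1+1)/2 = 50 - 8*9/2 = 50 - 36 = 14.
       U_Y = n1*n2 - U_X = 40 - 14 = 26.
Step 4: Ties are present, so use the tie-corrected normal approximation (with continuity correction) for the p-value.
Step 5: p-value = 0.419471; compare to alpha = 0.05. fail to reject H0.

U_X = 14, p = 0.419471, fail to reject H0 at alpha = 0.05.


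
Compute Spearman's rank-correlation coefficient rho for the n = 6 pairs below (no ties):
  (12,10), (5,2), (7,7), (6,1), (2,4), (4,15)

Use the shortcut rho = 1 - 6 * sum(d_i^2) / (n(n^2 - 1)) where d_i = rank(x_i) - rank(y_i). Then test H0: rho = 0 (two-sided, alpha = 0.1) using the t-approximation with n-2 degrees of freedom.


Step 1: Rank x and y separately (midranks; no ties here).
rank(x): 12->6, 5->3, 7->5, 6->4, 2->1, 4->2
rank(y): 10->5, 2->2, 7->4, 1->1, 4->3, 15->6
Step 2: d_i = R_x(i) - R_y(i); compute d_i^2.
  (6-5)^2=1, (3-2)^2=1, (5-4)^2=1, (4-1)^2=9, (1-3)^2=4, (2-6)^2=16
sum(d^2) = 32.
Step 3: rho = 1 - 6*32 / (6*(6^2 - 1)) = 1 - 192/210 = 0.085714.
Step 4: Under H0, t = rho * sqrt((n-2)/(1-rho^2)) = 0.1721 ~ t(4).
Step 5: Two-sided p-value from the t-distribution with 4 df = 0.871743.
Step 6: alpha = 0.1. fail to reject H0.

rho = 0.0857, p = 0.871743, fail to reject H0 at alpha = 0.1.


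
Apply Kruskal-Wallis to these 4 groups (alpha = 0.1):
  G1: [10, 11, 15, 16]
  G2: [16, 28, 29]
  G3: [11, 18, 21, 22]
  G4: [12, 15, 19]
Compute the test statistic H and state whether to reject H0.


Step 1: Combine all N = 14 observations and assign midranks.
sorted (value, group, rank): (10,G1,1), (11,G1,2.5), (11,G3,2.5), (12,G4,4), (15,G1,5.5), (15,G4,5.5), (16,G1,7.5), (16,G2,7.5), (18,G3,9), (19,G4,10), (21,G3,11), (22,G3,12), (28,G2,13), (29,G2,14)
Step 2: Sum ranks within each group.
R_1 = 16.5 (n_1 = 4)
R_2 = 34.5 (n_2 = 3)
R_3 = 34.5 (n_3 = 4)
R_4 = 19.5 (n_4 = 3)
Step 3: H = 12/(N(N+1)) * sum(R_i^2/n_i) - 3(N+1)
     = 12/(14*15) * (16.5^2/4 + 34.5^2/3 + 34.5^2/4 + 19.5^2/3) - 3*15
     = 0.057143 * 889.125 - 45
     = 5.807143.
Step 4: Ties present; correction factor C = 1 - 18/(14^3 - 14) = 0.993407. Corrected H = 5.807143 / 0.993407 = 5.845686.
Step 5: Under H0, H ~ chi^2(3); p-value = 0.119364.
Step 6: alpha = 0.1. fail to reject H0.

H = 5.8457, df = 3, p = 0.119364, fail to reject H0.


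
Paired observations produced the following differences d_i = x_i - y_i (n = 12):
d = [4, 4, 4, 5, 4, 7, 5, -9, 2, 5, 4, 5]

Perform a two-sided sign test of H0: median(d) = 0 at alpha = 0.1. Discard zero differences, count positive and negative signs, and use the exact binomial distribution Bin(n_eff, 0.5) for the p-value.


Step 1: Discard zero differences. Original n = 12; n_eff = number of nonzero differences = 12.
Nonzero differences (with sign): +4, +4, +4, +5, +4, +7, +5, -9, +2, +5, +4, +5
Step 2: Count signs: positive = 11, negative = 1.
Step 3: Under H0: P(positive) = 0.5, so the number of positives S ~ Bin(12, 0.5).
Step 4: Two-sided exact p-value = sum of Bin(12,0.5) probabilities at or below the observed probability = 0.006348.
Step 5: alpha = 0.1. reject H0.

n_eff = 12, pos = 11, neg = 1, p = 0.006348, reject H0.


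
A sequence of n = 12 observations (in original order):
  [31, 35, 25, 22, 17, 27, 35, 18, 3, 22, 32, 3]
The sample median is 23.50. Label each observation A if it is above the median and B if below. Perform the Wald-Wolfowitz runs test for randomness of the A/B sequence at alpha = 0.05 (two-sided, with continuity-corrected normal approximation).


Step 1: Compute median = 23.50; label A = above, B = below.
Labels in order: AAABBAABBBAB  (n_A = 6, n_B = 6)
Step 2: Count runs R = 6.
Step 3: Under H0 (random ordering), E[R] = 2*n_A*n_B/(n_A+n_B) + 1 = 2*6*6/12 + 1 = 7.0000.
        Var[R] = 2*n_A*n_B*(2*n_A*n_B - n_A - n_B) / ((n_A+n_B)^2 * (n_A+n_B-1)) = 4320/1584 = 2.7273.
        SD[R] = 1.6514.
Step 4: Continuity-corrected z = (R + 0.5 - E[R]) / SD[R] = (6 + 0.5 - 7.0000) / 1.6514 = -0.3028.
Step 5: Two-sided p-value via normal approximation = 2*(1 - Phi(|z|)) = 0.762069.
Step 6: alpha = 0.05. fail to reject H0.

R = 6, z = -0.3028, p = 0.762069, fail to reject H0.


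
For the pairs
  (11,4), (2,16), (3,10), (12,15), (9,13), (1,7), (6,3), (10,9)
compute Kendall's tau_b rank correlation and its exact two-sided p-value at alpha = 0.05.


Step 1: Enumerate the 28 unordered pairs (i,j) with i<j and classify each by sign(x_j-x_i) * sign(y_j-y_i).
  (1,2):dx=-9,dy=+12->D; (1,3):dx=-8,dy=+6->D; (1,4):dx=+1,dy=+11->C; (1,5):dx=-2,dy=+9->D
  (1,6):dx=-10,dy=+3->D; (1,7):dx=-5,dy=-1->C; (1,8):dx=-1,dy=+5->D; (2,3):dx=+1,dy=-6->D
  (2,4):dx=+10,dy=-1->D; (2,5):dx=+7,dy=-3->D; (2,6):dx=-1,dy=-9->C; (2,7):dx=+4,dy=-13->D
  (2,8):dx=+8,dy=-7->D; (3,4):dx=+9,dy=+5->C; (3,5):dx=+6,dy=+3->C; (3,6):dx=-2,dy=-3->C
  (3,7):dx=+3,dy=-7->D; (3,8):dx=+7,dy=-1->D; (4,5):dx=-3,dy=-2->C; (4,6):dx=-11,dy=-8->C
  (4,7):dx=-6,dy=-12->C; (4,8):dx=-2,dy=-6->C; (5,6):dx=-8,dy=-6->C; (5,7):dx=-3,dy=-10->C
  (5,8):dx=+1,dy=-4->D; (6,7):dx=+5,dy=-4->D; (6,8):dx=+9,dy=+2->C; (7,8):dx=+4,dy=+6->C
Step 2: C = 14, D = 14, total pairs = 28.
Step 3: tau = (C - D)/(n(n-1)/2) = (14 - 14)/28 = 0.000000.
Step 4: Exact two-sided p-value (enumerate n! = 40320 permutations of y under H0): p = 1.000000.
Step 5: alpha = 0.05. fail to reject H0.

tau_b = 0.0000 (C=14, D=14), p = 1.000000, fail to reject H0.


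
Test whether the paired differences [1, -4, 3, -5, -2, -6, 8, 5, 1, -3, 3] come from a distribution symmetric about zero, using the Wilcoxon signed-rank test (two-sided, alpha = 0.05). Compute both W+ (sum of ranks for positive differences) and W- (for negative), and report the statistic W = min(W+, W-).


Step 1: Drop any zero differences (none here) and take |d_i|.
|d| = [1, 4, 3, 5, 2, 6, 8, 5, 1, 3, 3]
Step 2: Midrank |d_i| (ties get averaged ranks).
ranks: |1|->1.5, |4|->7, |3|->5, |5|->8.5, |2|->3, |6|->10, |8|->11, |5|->8.5, |1|->1.5, |3|->5, |3|->5
Step 3: Attach original signs; sum ranks with positive sign and with negative sign.
W+ = 1.5 + 5 + 11 + 8.5 + 1.5 + 5 = 32.5
W- = 7 + 8.5 + 3 + 10 + 5 = 33.5
(Check: W+ + W- = 66 should equal n(n+1)/2 = 66.)
Step 4: Test statistic W = min(W+, W-) = 32.5.
Step 5: Ties in |d|, so use the tie-corrected normal approximation.
        E[W] = n(n+1)/4 = 11*12/4 = 33.
        Tie groups: |d|=1 (t=2), |d|=3 (t=3), |d|=5 (t=2); sum(t^3 - t) = 36.
        Var[W] = n(n+1)(2n+1)/24 - sum(t^3-t)/48 = 3036/24 - 36/48 = 125.75.
        z = (W - E[W]) / sqrt(Var[W]) = (32.5 - 33) / 11.2138 = -0.0446.
        Two-sided p = 2*Phi(z) = 0.964436.
Step 6: alpha = 0.05. fail to reject H0.

W+ = 32.5, W- = 33.5, W = min = 32.5, p = 0.964436, fail to reject H0.


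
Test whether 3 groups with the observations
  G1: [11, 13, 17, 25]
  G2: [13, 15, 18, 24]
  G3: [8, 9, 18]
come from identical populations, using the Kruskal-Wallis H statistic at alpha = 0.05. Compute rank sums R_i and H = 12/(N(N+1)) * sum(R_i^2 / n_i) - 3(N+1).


Step 1: Combine all N = 11 observations and assign midranks.
sorted (value, group, rank): (8,G3,1), (9,G3,2), (11,G1,3), (13,G1,4.5), (13,G2,4.5), (15,G2,6), (17,G1,7), (18,G2,8.5), (18,G3,8.5), (24,G2,10), (25,G1,11)
Step 2: Sum ranks within each group.
R_1 = 25.5 (n_1 = 4)
R_2 = 29 (n_2 = 4)
R_3 = 11.5 (n_3 = 3)
Step 3: H = 12/(N(N+1)) * sum(R_i^2/n_i) - 3(N+1)
     = 12/(11*12) * (25.5^2/4 + 29^2/4 + 11.5^2/3) - 3*12
     = 0.090909 * 416.896 - 36
     = 1.899621.
Step 4: Ties present; correction factor C = 1 - 12/(11^3 - 11) = 0.990909. Corrected H = 1.899621 / 0.990909 = 1.917049.
Step 5: Under H0, H ~ chi^2(2); p-value = 0.383458.
Step 6: alpha = 0.05. fail to reject H0.

H = 1.9170, df = 2, p = 0.383458, fail to reject H0.


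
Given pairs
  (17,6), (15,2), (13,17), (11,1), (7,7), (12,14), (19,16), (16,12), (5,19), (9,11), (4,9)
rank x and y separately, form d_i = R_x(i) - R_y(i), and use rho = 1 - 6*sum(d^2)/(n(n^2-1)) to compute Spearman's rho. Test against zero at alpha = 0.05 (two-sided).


Step 1: Rank x and y separately (midranks; no ties here).
rank(x): 17->10, 15->8, 13->7, 11->5, 7->3, 12->6, 19->11, 16->9, 5->2, 9->4, 4->1
rank(y): 6->3, 2->2, 17->10, 1->1, 7->4, 14->8, 16->9, 12->7, 19->11, 11->6, 9->5
Step 2: d_i = R_x(i) - R_y(i); compute d_i^2.
  (10-3)^2=49, (8-2)^2=36, (7-10)^2=9, (5-1)^2=16, (3-4)^2=1, (6-8)^2=4, (11-9)^2=4, (9-7)^2=4, (2-11)^2=81, (4-6)^2=4, (1-5)^2=16
sum(d^2) = 224.
Step 3: rho = 1 - 6*224 / (11*(11^2 - 1)) = 1 - 1344/1320 = -0.018182.
Step 4: Under H0, t = rho * sqrt((n-2)/(1-rho^2)) = -0.0546 ~ t(9).
Step 5: Two-sided p-value from the t-distribution with 9 df = 0.957685.
Step 6: alpha = 0.05. fail to reject H0.

rho = -0.0182, p = 0.957685, fail to reject H0 at alpha = 0.05.


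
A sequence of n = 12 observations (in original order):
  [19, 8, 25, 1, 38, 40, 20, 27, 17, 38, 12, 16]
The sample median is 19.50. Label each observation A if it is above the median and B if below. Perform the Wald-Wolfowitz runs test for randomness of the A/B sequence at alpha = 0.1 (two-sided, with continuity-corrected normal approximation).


Step 1: Compute median = 19.50; label A = above, B = below.
Labels in order: BBABAAAABABB  (n_A = 6, n_B = 6)
Step 2: Count runs R = 7.
Step 3: Under H0 (random ordering), E[R] = 2*n_A*n_B/(n_A+n_B) + 1 = 2*6*6/12 + 1 = 7.0000.
        Var[R] = 2*n_A*n_B*(2*n_A*n_B - n_A - n_B) / ((n_A+n_B)^2 * (n_A+n_B-1)) = 4320/1584 = 2.7273.
        SD[R] = 1.6514.
Step 4: R = E[R], so z = 0 with no continuity correction.
Step 5: Two-sided p-value via normal approximation = 2*(1 - Phi(|z|)) = 1.000000.
Step 6: alpha = 0.1. fail to reject H0.

R = 7, z = 0.0000, p = 1.000000, fail to reject H0.


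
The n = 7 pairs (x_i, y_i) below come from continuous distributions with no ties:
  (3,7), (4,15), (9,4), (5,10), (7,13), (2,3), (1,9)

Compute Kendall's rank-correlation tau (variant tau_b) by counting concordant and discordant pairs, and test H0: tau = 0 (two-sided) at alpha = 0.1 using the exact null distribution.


Step 1: Enumerate the 21 unordered pairs (i,j) with i<j and classify each by sign(x_j-x_i) * sign(y_j-y_i).
  (1,2):dx=+1,dy=+8->C; (1,3):dx=+6,dy=-3->D; (1,4):dx=+2,dy=+3->C; (1,5):dx=+4,dy=+6->C
  (1,6):dx=-1,dy=-4->C; (1,7):dx=-2,dy=+2->D; (2,3):dx=+5,dy=-11->D; (2,4):dx=+1,dy=-5->D
  (2,5):dx=+3,dy=-2->D; (2,6):dx=-2,dy=-12->C; (2,7):dx=-3,dy=-6->C; (3,4):dx=-4,dy=+6->D
  (3,5):dx=-2,dy=+9->D; (3,6):dx=-7,dy=-1->C; (3,7):dx=-8,dy=+5->D; (4,5):dx=+2,dy=+3->C
  (4,6):dx=-3,dy=-7->C; (4,7):dx=-4,dy=-1->C; (5,6):dx=-5,dy=-10->C; (5,7):dx=-6,dy=-4->C
  (6,7):dx=-1,dy=+6->D
Step 2: C = 12, D = 9, total pairs = 21.
Step 3: tau = (C - D)/(n(n-1)/2) = (12 - 9)/21 = 0.142857.
Step 4: Exact two-sided p-value (enumerate n! = 5040 permutations of y under H0): p = 0.772619.
Step 5: alpha = 0.1. fail to reject H0.

tau_b = 0.1429 (C=12, D=9), p = 0.772619, fail to reject H0.


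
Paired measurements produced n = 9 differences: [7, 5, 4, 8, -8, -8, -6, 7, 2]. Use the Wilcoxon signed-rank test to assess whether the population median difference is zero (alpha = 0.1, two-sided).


Step 1: Drop any zero differences (none here) and take |d_i|.
|d| = [7, 5, 4, 8, 8, 8, 6, 7, 2]
Step 2: Midrank |d_i| (ties get averaged ranks).
ranks: |7|->5.5, |5|->3, |4|->2, |8|->8, |8|->8, |8|->8, |6|->4, |7|->5.5, |2|->1
Step 3: Attach original signs; sum ranks with positive sign and with negative sign.
W+ = 5.5 + 3 + 2 + 8 + 5.5 + 1 = 25
W- = 8 + 8 + 4 = 20
(Check: W+ + W- = 45 should equal n(n+1)/2 = 45.)
Step 4: Test statistic W = min(W+, W-) = 20.
Step 5: Ties in |d|, so use the tie-corrected normal approximation.
        E[W] = n(n+1)/4 = 9*10/4 = 22.5.
        Tie groups: |d|=7 (t=2), |d|=8 (t=3); sum(t^3 - t) = 30.
        Var[W] = n(n+1)(2n+1)/24 - sum(t^3-t)/48 = 1710/24 - 30/48 = 70.625.
        z = (W - E[W]) / sqrt(Var[W]) = (20 - 22.5) / 8.4039 = -0.2975.
        Two-sided p = 2*Phi(z) = 0.766099.
Step 6: alpha = 0.1. fail to reject H0.

W+ = 25, W- = 20, W = min = 20, p = 0.766099, fail to reject H0.


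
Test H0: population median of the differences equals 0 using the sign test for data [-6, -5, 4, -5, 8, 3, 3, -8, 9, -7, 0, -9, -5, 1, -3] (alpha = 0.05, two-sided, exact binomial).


Step 1: Discard zero differences. Original n = 15; n_eff = number of nonzero differences = 14.
Nonzero differences (with sign): -6, -5, +4, -5, +8, +3, +3, -8, +9, -7, -9, -5, +1, -3
Step 2: Count signs: positive = 6, negative = 8.
Step 3: Under H0: P(positive) = 0.5, so the number of positives S ~ Bin(14, 0.5).
Step 4: Two-sided exact p-value = sum of Bin(14,0.5) probabilities at or below the observed probability = 0.790527.
Step 5: alpha = 0.05. fail to reject H0.

n_eff = 14, pos = 6, neg = 8, p = 0.790527, fail to reject H0.


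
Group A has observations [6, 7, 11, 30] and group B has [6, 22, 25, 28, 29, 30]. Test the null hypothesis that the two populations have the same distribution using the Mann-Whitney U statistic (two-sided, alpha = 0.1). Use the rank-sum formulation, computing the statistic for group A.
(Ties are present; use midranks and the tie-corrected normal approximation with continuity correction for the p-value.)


Step 1: Combine and sort all 10 observations; assign midranks.
sorted (value, group): (6,X), (6,Y), (7,X), (11,X), (22,Y), (25,Y), (28,Y), (29,Y), (30,X), (30,Y)
ranks: 6->1.5, 6->1.5, 7->3, 11->4, 22->5, 25->6, 28->7, 29->8, 30->9.5, 30->9.5
Step 2: Rank sum for X: R1 = 1.5 + 3 + 4 + 9.5 = 18.
Step 3: U_X = R1 - n1(n1+1)/2 = 18 - 4*5/2 = 18 - 10 = 8.
       U_Y = n1*n2 - U_X = 24 - 8 = 16.
Step 4: Ties are present, so use the tie-corrected normal approximation (with continuity correction) for the p-value.
Step 5: p-value = 0.452793; compare to alpha = 0.1. fail to reject H0.

U_X = 8, p = 0.452793, fail to reject H0 at alpha = 0.1.


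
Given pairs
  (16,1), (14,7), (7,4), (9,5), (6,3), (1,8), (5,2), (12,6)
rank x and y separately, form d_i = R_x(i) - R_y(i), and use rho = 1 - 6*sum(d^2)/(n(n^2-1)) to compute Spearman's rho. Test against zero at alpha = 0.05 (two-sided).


Step 1: Rank x and y separately (midranks; no ties here).
rank(x): 16->8, 14->7, 7->4, 9->5, 6->3, 1->1, 5->2, 12->6
rank(y): 1->1, 7->7, 4->4, 5->5, 3->3, 8->8, 2->2, 6->6
Step 2: d_i = R_x(i) - R_y(i); compute d_i^2.
  (8-1)^2=49, (7-7)^2=0, (4-4)^2=0, (5-5)^2=0, (3-3)^2=0, (1-8)^2=49, (2-2)^2=0, (6-6)^2=0
sum(d^2) = 98.
Step 3: rho = 1 - 6*98 / (8*(8^2 - 1)) = 1 - 588/504 = -0.166667.
Step 4: Under H0, t = rho * sqrt((n-2)/(1-rho^2)) = -0.4140 ~ t(6).
Step 5: Two-sided p-value from the t-distribution with 6 df = 0.693239.
Step 6: alpha = 0.05. fail to reject H0.

rho = -0.1667, p = 0.693239, fail to reject H0 at alpha = 0.05.


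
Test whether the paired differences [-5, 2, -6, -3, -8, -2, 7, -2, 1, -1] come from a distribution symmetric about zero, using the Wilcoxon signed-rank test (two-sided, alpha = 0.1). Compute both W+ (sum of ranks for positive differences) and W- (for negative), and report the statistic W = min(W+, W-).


Step 1: Drop any zero differences (none here) and take |d_i|.
|d| = [5, 2, 6, 3, 8, 2, 7, 2, 1, 1]
Step 2: Midrank |d_i| (ties get averaged ranks).
ranks: |5|->7, |2|->4, |6|->8, |3|->6, |8|->10, |2|->4, |7|->9, |2|->4, |1|->1.5, |1|->1.5
Step 3: Attach original signs; sum ranks with positive sign and with negative sign.
W+ = 4 + 9 + 1.5 = 14.5
W- = 7 + 8 + 6 + 10 + 4 + 4 + 1.5 = 40.5
(Check: W+ + W- = 55 should equal n(n+1)/2 = 55.)
Step 4: Test statistic W = min(W+, W-) = 14.5.
Step 5: Ties in |d|, so use the tie-corrected normal approximation.
        E[W] = n(n+1)/4 = 10*11/4 = 27.5.
        Tie groups: |d|=1 (t=2), |d|=2 (t=3); sum(t^3 - t) = 30.
        Var[W] = n(n+1)(2n+1)/24 - sum(t^3-t)/48 = 2310/24 - 30/48 = 95.625.
        z = (W - E[W]) / sqrt(Var[W]) = (14.5 - 27.5) / 9.7788 = -1.3294.
        Two-sided p = 2*Phi(z) = 0.183714.
Step 6: alpha = 0.1. fail to reject H0.

W+ = 14.5, W- = 40.5, W = min = 14.5, p = 0.183714, fail to reject H0.


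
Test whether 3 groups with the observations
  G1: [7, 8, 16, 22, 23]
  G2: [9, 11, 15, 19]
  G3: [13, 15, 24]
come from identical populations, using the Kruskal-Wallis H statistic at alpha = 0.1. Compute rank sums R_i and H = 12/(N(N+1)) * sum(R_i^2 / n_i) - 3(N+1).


Step 1: Combine all N = 12 observations and assign midranks.
sorted (value, group, rank): (7,G1,1), (8,G1,2), (9,G2,3), (11,G2,4), (13,G3,5), (15,G2,6.5), (15,G3,6.5), (16,G1,8), (19,G2,9), (22,G1,10), (23,G1,11), (24,G3,12)
Step 2: Sum ranks within each group.
R_1 = 32 (n_1 = 5)
R_2 = 22.5 (n_2 = 4)
R_3 = 23.5 (n_3 = 3)
Step 3: H = 12/(N(N+1)) * sum(R_i^2/n_i) - 3(N+1)
     = 12/(12*13) * (32^2/5 + 22.5^2/4 + 23.5^2/3) - 3*13
     = 0.076923 * 515.446 - 39
     = 0.649679.
Step 4: Ties present; correction factor C = 1 - 6/(12^3 - 12) = 0.996503. Corrected H = 0.649679 / 0.996503 = 0.651959.
Step 5: Under H0, H ~ chi^2(2); p-value = 0.721820.
Step 6: alpha = 0.1. fail to reject H0.

H = 0.6520, df = 2, p = 0.721820, fail to reject H0.


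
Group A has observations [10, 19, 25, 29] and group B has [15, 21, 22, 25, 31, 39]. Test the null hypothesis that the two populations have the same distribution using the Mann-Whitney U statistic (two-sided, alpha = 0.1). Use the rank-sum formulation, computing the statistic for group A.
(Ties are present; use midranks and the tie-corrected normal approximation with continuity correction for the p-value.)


Step 1: Combine and sort all 10 observations; assign midranks.
sorted (value, group): (10,X), (15,Y), (19,X), (21,Y), (22,Y), (25,X), (25,Y), (29,X), (31,Y), (39,Y)
ranks: 10->1, 15->2, 19->3, 21->4, 22->5, 25->6.5, 25->6.5, 29->8, 31->9, 39->10
Step 2: Rank sum for X: R1 = 1 + 3 + 6.5 + 8 = 18.5.
Step 3: U_X = R1 - n1(n1+1)/2 = 18.5 - 4*5/2 = 18.5 - 10 = 8.5.
       U_Y = n1*n2 - U_X = 24 - 8.5 = 15.5.
Step 4: Ties are present, so use the tie-corrected normal approximation (with continuity correction) for the p-value.
Step 5: p-value = 0.521166; compare to alpha = 0.1. fail to reject H0.

U_X = 8.5, p = 0.521166, fail to reject H0 at alpha = 0.1.


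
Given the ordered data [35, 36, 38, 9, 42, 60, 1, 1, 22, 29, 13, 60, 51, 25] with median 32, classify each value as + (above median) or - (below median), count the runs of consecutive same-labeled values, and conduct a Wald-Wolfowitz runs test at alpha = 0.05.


Step 1: Compute median = 32; label A = above, B = below.
Labels in order: AAABAABBBBBAAB  (n_A = 7, n_B = 7)
Step 2: Count runs R = 6.
Step 3: Under H0 (random ordering), E[R] = 2*n_A*n_B/(n_A+n_B) + 1 = 2*7*7/14 + 1 = 8.0000.
        Var[R] = 2*n_A*n_B*(2*n_A*n_B - n_A - n_B) / ((n_A+n_B)^2 * (n_A+n_B-1)) = 8232/2548 = 3.2308.
        SD[R] = 1.7974.
Step 4: Continuity-corrected z = (R + 0.5 - E[R]) / SD[R] = (6 + 0.5 - 8.0000) / 1.7974 = -0.8345.
Step 5: Two-sided p-value via normal approximation = 2*(1 - Phi(|z|)) = 0.403986.
Step 6: alpha = 0.05. fail to reject H0.

R = 6, z = -0.8345, p = 0.403986, fail to reject H0.


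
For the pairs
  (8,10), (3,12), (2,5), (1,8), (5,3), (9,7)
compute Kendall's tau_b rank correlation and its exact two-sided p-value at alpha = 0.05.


Step 1: Enumerate the 15 unordered pairs (i,j) with i<j and classify each by sign(x_j-x_i) * sign(y_j-y_i).
  (1,2):dx=-5,dy=+2->D; (1,3):dx=-6,dy=-5->C; (1,4):dx=-7,dy=-2->C; (1,5):dx=-3,dy=-7->C
  (1,6):dx=+1,dy=-3->D; (2,3):dx=-1,dy=-7->C; (2,4):dx=-2,dy=-4->C; (2,5):dx=+2,dy=-9->D
  (2,6):dx=+6,dy=-5->D; (3,4):dx=-1,dy=+3->D; (3,5):dx=+3,dy=-2->D; (3,6):dx=+7,dy=+2->C
  (4,5):dx=+4,dy=-5->D; (4,6):dx=+8,dy=-1->D; (5,6):dx=+4,dy=+4->C
Step 2: C = 7, D = 8, total pairs = 15.
Step 3: tau = (C - D)/(n(n-1)/2) = (7 - 8)/15 = -0.066667.
Step 4: Exact two-sided p-value (enumerate n! = 720 permutations of y under H0): p = 1.000000.
Step 5: alpha = 0.05. fail to reject H0.

tau_b = -0.0667 (C=7, D=8), p = 1.000000, fail to reject H0.


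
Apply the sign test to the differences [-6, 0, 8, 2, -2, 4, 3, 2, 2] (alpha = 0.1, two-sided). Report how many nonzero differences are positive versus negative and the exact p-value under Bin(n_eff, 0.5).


Step 1: Discard zero differences. Original n = 9; n_eff = number of nonzero differences = 8.
Nonzero differences (with sign): -6, +8, +2, -2, +4, +3, +2, +2
Step 2: Count signs: positive = 6, negative = 2.
Step 3: Under H0: P(positive) = 0.5, so the number of positives S ~ Bin(8, 0.5).
Step 4: Two-sided exact p-value = sum of Bin(8,0.5) probabilities at or below the observed probability = 0.289062.
Step 5: alpha = 0.1. fail to reject H0.

n_eff = 8, pos = 6, neg = 2, p = 0.289062, fail to reject H0.
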